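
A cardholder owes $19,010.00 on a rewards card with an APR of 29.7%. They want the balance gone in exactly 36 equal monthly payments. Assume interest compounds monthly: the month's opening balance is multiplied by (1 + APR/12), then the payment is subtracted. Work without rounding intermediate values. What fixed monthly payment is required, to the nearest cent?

Monthly rate r = 29.7%/12 = 2.475% = 0.02475.
Level-payment amortization: P = B₀·r / (1 − (1+r)^(−n)) = 19010.00·0.02475 / (1 − 1.02475^(−36)).
Denominator 1 − (1+r)^(−36) = 0.585280336.
P = 470.497 / 0.585280336 ≈ 803.88.

$803.88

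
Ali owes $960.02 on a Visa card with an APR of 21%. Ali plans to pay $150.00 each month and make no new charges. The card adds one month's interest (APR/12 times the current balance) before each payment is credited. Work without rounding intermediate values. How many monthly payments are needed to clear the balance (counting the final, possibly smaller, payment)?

Monthly rate r = 21%/12 = 1.75% = 0.0175.
Recurrence: B ← B·(1+r) − $150.00.
Month 1: interest $16.80; balance after payment $826.82.
Month 2: interest $14.47; balance after payment $691.29.
Closed form: n = −ln(1 − rB₀/P)/ln(1+r) = −ln(0.888)/ln(1.0175) ≈ 6.847, so the balance reaches zero during payment 7.

7 payments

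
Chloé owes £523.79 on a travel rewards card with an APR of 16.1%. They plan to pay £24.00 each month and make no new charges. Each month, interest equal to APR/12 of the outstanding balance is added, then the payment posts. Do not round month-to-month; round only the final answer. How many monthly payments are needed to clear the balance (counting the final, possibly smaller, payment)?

Monthly rate r = 16.1%/12 = 1.34167% = 0.0134167.
Recurrence: B ← B·(1+r) − £24.00.
Month 1: interest £7.03; balance after payment £506.82.
Month 2: interest £6.80; balance after payment £489.62.
Closed form: n = −ln(1 − rB₀/P)/ln(1+r) = −ln(0.70719)/ln(1.01342) ≈ 25.996, so the balance reaches zero during payment 26.

26 payments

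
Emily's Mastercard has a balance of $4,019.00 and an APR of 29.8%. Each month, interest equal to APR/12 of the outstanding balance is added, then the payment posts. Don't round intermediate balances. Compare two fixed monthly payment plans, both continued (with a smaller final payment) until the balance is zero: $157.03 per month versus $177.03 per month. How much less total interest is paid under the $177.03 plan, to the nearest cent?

Monthly rate r = 29.8%/12 = 2.48333% = 0.0248333.
At $157.03/mo: n = ⌈−ln(1 − rB₀/P)/ln(1+r)⌉ = 42 payments (last $24.06); total interest = total paid − $4,019.00 = $2,443.29.
At $177.03/mo: 34 payments (last $145.44); total interest $1,968.43.
Interest saved = $2,443.29 − $1,968.43 = $474.86.

$474.86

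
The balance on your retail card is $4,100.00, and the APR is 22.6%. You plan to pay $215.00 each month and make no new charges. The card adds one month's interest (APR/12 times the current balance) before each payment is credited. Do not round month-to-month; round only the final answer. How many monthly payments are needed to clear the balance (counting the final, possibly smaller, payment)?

Monthly rate r = 22.6%/12 = 1.88333% = 0.0188333.
Recurrence: B ← B·(1+r) − $215.00.
Month 1: interest $77.22; balance after payment $3,962.22.
Month 2: interest $74.62; balance after payment $3,821.84.
Closed form: n = −ln(1 − rB₀/P)/ln(1+r) = −ln(0.64085)/ln(1.01883) ≈ 23.848, so the balance reaches zero during payment 24.

24 payments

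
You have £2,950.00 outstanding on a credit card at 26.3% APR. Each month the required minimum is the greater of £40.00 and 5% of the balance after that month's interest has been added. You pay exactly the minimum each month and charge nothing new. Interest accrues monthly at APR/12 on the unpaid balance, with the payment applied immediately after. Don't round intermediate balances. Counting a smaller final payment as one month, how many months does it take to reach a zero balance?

71 months

Monthly rate r = 26.3%/12 = 2.19167% = 0.0219167.
While 5% of the post-interest balance exceeds £40.00, each month B ← (B·(1+r))·(1 − 0.05), i.e. B shrinks by the factor (1+r)·0.95 = 0.97082.
This holds for months 1–45. Entering month 46 the balance is £778.18; 5% of the post-interest balance is now below £40.00, so the flat £40.00 minimum applies from here.
From month 46 a fixed £40.00 at rate r clears £778.18 in 26 more payments. Total: 45 + 26 = 71 months.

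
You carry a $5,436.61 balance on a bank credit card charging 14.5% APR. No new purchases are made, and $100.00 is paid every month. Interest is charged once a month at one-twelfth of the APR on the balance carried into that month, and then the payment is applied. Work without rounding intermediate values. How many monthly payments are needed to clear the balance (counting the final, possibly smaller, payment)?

Monthly rate r = 14.5%/12 = 1.20833% = 0.0120833.
Recurrence: B ← B·(1+r) − $100.00.
Month 1: interest $65.69; balance after payment $5,402.30.
Month 2: interest $65.28; balance after payment $5,367.58.
Closed form: n = −ln(1 − rB₀/P)/ln(1+r) = −ln(0.34308)/ln(1.01208) ≈ 89.069, so the balance reaches zero during payment 90.

90 payments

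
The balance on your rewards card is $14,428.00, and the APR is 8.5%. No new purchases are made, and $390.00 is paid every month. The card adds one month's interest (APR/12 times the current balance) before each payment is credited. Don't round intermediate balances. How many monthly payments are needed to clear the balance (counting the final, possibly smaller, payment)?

44 payments

Monthly rate r = 8.5%/12 = 0.708333% = 0.00708333.
Recurrence: B ← B·(1+r) − $390.00.
Month 1: interest $102.20; balance after payment $14,140.20.
Month 2: interest $100.16; balance after payment $13,850.36.
Closed form: n = −ln(1 − rB₀/P)/ln(1+r) = −ln(0.73795)/ln(1.00708) ≈ 43.052, so the balance reaches zero during payment 44.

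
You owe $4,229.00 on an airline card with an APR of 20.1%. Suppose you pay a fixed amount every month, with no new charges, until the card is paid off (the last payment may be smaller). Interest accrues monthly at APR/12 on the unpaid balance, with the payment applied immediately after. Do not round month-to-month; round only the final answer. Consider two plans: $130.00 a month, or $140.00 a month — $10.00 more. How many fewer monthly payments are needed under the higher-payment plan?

Monthly rate r = 20.1%/12 = 1.675% = 0.01675.
At $130.00/mo: n = ⌈−ln(1 − rB₀/P)/ln(1+r)⌉ = 48 payments (last $51.03); total interest = total paid − $4,229.00 = $1,932.03.
At $140.00/mo: 43 payments (last $63.37); total interest $1,714.37.
Payments saved = 48 − 43 = 5.

5 fewer payments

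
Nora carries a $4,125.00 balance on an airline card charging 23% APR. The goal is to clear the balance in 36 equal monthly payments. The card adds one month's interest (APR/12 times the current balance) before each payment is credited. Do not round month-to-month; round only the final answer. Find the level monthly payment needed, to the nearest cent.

Monthly rate r = 23%/12 = 1.91667% = 0.0191667.
Level-payment amortization: P = B₀·r / (1 − (1+r)^(−n)) = 4125.00·0.0191667 / (1 − 1.01917^(−36)).
Denominator 1 − (1+r)^(−36) = 0.495138324.
P = 79.0625 / 0.495138324 ≈ 159.68.

$159.68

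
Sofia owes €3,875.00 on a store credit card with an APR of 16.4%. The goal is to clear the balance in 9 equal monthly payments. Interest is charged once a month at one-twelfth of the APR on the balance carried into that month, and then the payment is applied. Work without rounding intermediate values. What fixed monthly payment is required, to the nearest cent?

€460.51

Monthly rate r = 16.4%/12 = 1.36667% = 0.0136667.
Level-payment amortization: P = B₀·r / (1 − (1+r)^(−n)) = 3875.00·0.0136667 / (1 − 1.01367^(−9)).
Denominator 1 − (1+r)^(−9) = 0.11499951.
P = 52.9583 / 0.11499951 ≈ 460.51.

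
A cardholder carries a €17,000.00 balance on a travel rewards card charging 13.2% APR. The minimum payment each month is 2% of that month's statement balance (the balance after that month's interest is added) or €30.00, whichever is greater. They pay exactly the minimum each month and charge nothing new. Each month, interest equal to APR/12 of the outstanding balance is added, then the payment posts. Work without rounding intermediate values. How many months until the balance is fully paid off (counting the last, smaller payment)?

Monthly rate r = 13.2%/12 = 1.1% = 0.011.
While 2% of the post-interest balance exceeds €30.00, each month B ← (B·(1+r))·(1 − 0.02), i.e. B shrinks by the factor (1+r)·0.98 = 0.99078.
This holds for months 1–264. Entering month 265 the balance is €1,473.80; 2% of the post-interest balance is now below €30.00, so the flat €30.00 minimum applies from here.
From month 265 a fixed €30.00 at rate r clears €1,473.80 in 72 more payments. Total: 264 + 72 = 336 months.

336 months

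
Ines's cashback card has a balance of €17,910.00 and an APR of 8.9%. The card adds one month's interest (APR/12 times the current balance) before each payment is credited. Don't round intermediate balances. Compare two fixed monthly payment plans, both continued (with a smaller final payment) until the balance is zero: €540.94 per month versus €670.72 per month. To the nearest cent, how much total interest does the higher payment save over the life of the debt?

Monthly rate r = 8.9%/12 = 0.741667% = 0.00741667.
At €540.94/mo: n = ⌈−ln(1 − rB₀/P)/ln(1+r)⌉ = 39 payments (last €72.30); total interest = total paid − €17,910.00 = €2,718.02.
At €670.72/mo: 30 payments (last €582.36); total interest €2,123.24.
Interest saved = €2,718.02 − €2,123.24 = €594.78.

€594.78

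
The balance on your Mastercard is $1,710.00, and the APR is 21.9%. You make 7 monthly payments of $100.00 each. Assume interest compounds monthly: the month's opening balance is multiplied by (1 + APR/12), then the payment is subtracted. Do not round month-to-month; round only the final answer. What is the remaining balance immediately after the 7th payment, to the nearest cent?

$1,201.27

Monthly rate r = 21.9%/12 = 1.825% = 0.01825.
Each month: B ← B·(1+r) − $100.00.
Month 1: interest $31.21; balance after payment $1,641.21.
Month 2: interest $29.95; balance after payment $1,571.16.
Month 3: interest $28.67; balance after payment $1,499.83.
Month 4: interest $27.37; balance after payment $1,427.21.
Month 5: interest $26.05; balance after payment $1,353.25.
Month 6: interest $24.70; balance after payment $1,277.95.
Month 7: interest $23.32; balance after payment $1,201.27.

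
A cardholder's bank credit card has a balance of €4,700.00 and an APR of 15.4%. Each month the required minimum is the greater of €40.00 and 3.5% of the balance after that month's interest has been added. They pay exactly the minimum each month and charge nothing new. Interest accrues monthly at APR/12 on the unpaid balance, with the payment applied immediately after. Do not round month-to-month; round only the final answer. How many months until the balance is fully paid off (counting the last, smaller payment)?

Monthly rate r = 15.4%/12 = 1.28333% = 0.0128333.
While 3.5% of the post-interest balance exceeds €40.00, each month B ← (B·(1+r))·(1 − 0.035), i.e. B shrinks by the factor (1+r)·0.965 = 0.97738.
This holds for months 1–63. Entering month 64 the balance is €1,112.27; 3.5% of the post-interest balance is now below €40.00, so the flat €40.00 minimum applies from here.
From month 64 a fixed €40.00 at rate r clears €1,112.27 in 35 more payments. Total: 63 + 35 = 98 months.

98 months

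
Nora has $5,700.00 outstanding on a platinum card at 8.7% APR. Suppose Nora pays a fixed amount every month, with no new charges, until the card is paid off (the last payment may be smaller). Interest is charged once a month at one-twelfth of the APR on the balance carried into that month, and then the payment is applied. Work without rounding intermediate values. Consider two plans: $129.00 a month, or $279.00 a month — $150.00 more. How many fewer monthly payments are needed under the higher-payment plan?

Monthly rate r = 8.7%/12 = 0.725% = 0.00725.
At $129.00/mo: n = ⌈−ln(1 − rB₀/P)/ln(1+r)⌉ = 54 payments (last $59.26); total interest = total paid − $5,700.00 = $1,196.26.
At $279.00/mo: 23 payments (last $53.57); total interest $491.57.
Payments saved = 54 − 23 = 31.

31 fewer payments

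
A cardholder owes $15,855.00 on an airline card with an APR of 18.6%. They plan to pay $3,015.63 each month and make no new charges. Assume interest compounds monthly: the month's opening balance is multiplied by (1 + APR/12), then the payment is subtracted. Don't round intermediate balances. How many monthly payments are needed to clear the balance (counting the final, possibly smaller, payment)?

Monthly rate r = 18.6%/12 = 1.55% = 0.0155.
Recurrence: B ← B·(1+r) − $3,015.63.
Month 1: interest $245.75; balance after payment $13,085.12.
Month 2: interest $202.82; balance after payment $10,272.31.
Month 3: interest $159.22; balance after payment $7,415.90.
Month 4: interest $114.95; balance after payment $4,515.22.
Month 5: interest $69.99; balance after payment $1,569.58.
Month 6: interest $24.33; balance after payment $0.00.

6 months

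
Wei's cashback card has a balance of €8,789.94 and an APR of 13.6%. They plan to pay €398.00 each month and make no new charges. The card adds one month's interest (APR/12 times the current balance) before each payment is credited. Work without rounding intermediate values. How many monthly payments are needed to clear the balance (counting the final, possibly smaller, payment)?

Monthly rate r = 13.6%/12 = 1.13333% = 0.0113333.
Recurrence: B ← B·(1+r) − €398.00.
Month 1: interest €99.62; balance after payment €8,491.56.
Month 2: interest €96.24; balance after payment €8,189.80.
Closed form: n = −ln(1 − rB₀/P)/ln(1+r) = −ln(0.7497)/ln(1.01133) ≈ 25.563, so the balance reaches zero during payment 26.

26 payments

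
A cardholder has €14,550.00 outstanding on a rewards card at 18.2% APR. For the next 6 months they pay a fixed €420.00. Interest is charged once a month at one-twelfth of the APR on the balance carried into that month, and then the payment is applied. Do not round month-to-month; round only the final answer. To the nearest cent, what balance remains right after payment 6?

€13,307.78

Monthly rate r = 18.2%/12 = 1.51667% = 0.0151667.
Each month: B ← B·(1+r) − €420.00.
Month 1: interest €220.68; balance after payment €14,350.67.
Month 2: interest €217.65; balance after payment €14,148.33.
Month 3: interest €214.58; balance after payment €13,942.91.
Month 4: interest €211.47; balance after payment €13,734.38.
Month 5: interest €208.30; balance after payment €13,522.68.
Month 6: interest €205.09; balance after payment €13,307.78.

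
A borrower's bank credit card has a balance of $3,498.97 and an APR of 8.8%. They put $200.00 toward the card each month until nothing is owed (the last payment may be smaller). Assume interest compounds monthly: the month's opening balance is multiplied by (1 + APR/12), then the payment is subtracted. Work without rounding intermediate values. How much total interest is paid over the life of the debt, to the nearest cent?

Monthly rate r = 8.8%/12 = 0.733333% = 0.00733333.
Payoff takes n = ⌈−ln(1 − rB₀/P)/ln(1+r)⌉ = ⌈18.792⌉ = 19 payments; the last is $158.51.
Total paid = 18·$200.00 + $158.51 = $3,758.51.
Total interest = total paid − principal = $3,758.51 − $3,498.97 = $259.54.

$259.54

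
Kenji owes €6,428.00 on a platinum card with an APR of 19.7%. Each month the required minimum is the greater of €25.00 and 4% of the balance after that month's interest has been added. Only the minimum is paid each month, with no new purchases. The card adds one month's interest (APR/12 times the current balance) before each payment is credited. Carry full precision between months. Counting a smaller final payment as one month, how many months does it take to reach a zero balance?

128 months

Monthly rate r = 19.7%/12 = 1.64167% = 0.0164167.
While 4% of the post-interest balance exceeds €25.00, each month B ← (B·(1+r))·(1 − 0.04), i.e. B shrinks by the factor (1+r)·0.96 = 0.97576.
This holds for months 1–96. Entering month 97 the balance is €609.54; 4% of the post-interest balance is now below €25.00, so the flat €25.00 minimum applies from here.
From month 97 a fixed €25.00 at rate r clears €609.54 in 32 more payments. Total: 96 + 32 = 128 months.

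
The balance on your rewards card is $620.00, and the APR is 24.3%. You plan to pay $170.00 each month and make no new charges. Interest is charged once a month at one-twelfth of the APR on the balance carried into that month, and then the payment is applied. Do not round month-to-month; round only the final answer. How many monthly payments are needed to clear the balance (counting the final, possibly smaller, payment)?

Monthly rate r = 24.3%/12 = 2.025% = 0.02025.
Recurrence: B ← B·(1+r) − $170.00.
Month 1: interest $12.55; balance after payment $462.55.
Month 2: interest $9.37; balance after payment $301.92.
Month 3: interest $6.11; balance after payment $138.04.
Month 4: interest $2.80; balance after payment $0.00.

4 payments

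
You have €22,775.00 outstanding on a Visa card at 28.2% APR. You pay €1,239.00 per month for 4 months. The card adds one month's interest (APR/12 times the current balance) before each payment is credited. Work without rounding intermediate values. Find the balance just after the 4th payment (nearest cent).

Monthly rate r = 28.2%/12 = 2.35% = 0.0235.
Each month: B ← B·(1+r) − €1,239.00.
Month 1: interest €535.21; balance after payment €22,071.21.
Month 2: interest €518.67; balance after payment €21,350.89.
Month 3: interest €501.75; balance after payment €20,613.63.
Month 4: interest €484.42; balance after payment €19,859.05.

€19,859.05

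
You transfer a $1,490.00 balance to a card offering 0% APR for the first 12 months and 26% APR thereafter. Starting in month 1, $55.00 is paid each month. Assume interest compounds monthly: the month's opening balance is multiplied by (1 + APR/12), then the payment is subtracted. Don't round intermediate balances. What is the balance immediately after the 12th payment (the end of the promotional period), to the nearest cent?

Promo months 1–12 at r₀ = 0%/12 = 0; months 13+ at r₁ = 26%/12 = 0.0216667.
After month 12 (no interest yet): B = $1,490.00 − 12·$55.00 = $830.00.

$830.00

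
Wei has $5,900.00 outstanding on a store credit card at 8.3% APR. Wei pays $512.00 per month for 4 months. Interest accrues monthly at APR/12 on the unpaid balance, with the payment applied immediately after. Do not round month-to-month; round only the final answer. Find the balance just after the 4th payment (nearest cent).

$3,995.59

Monthly rate r = 8.3%/12 = 0.691667% = 0.00691667.
Each month: B ← B·(1+r) − $512.00.
Month 1: interest $40.81; balance after payment $5,428.81.
Month 2: interest $37.55; balance after payment $4,954.36.
Month 3: interest $34.27; balance after payment $4,476.63.
Month 4: interest $30.96; balance after payment $3,995.59.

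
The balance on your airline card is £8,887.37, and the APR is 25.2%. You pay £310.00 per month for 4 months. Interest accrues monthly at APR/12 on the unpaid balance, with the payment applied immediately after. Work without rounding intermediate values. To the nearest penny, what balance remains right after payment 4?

Monthly rate r = 25.2%/12 = 2.1% = 0.021.
Each month: B ← B·(1+r) − £310.00.
Month 1: interest £186.63; balance after payment £8,764.00.
Month 2: interest £184.04; balance after payment £8,638.05.
Month 3: interest £181.40; balance after payment £8,509.45.
Month 4: interest £178.70; balance after payment £8,378.15.

£8,378.15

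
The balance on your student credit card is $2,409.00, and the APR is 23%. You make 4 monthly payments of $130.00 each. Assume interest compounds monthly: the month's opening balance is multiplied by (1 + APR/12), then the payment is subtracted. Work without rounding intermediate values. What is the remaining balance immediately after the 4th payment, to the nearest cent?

$2,063.93

Monthly rate r = 23%/12 = 1.91667% = 0.0191667.
Each month: B ← B·(1+r) − $130.00.
Month 1: interest $46.17; balance after payment $2,325.17.
Month 2: interest $44.57; balance after payment $2,239.74.
Month 3: interest $42.93; balance after payment $2,152.67.
Month 4: interest $41.26; balance after payment $2,063.93.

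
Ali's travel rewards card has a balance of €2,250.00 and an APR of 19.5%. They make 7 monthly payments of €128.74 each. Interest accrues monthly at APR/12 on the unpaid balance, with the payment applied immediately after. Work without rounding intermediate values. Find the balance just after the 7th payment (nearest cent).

Monthly rate r = 19.5%/12 = 1.625% = 0.01625.
Each month: B ← B·(1+r) − €128.74.
Month 1: interest €36.56; balance after payment €2,157.82.
Month 2: interest €35.06; balance after payment €2,064.15.
Month 3: interest €33.54; balance after payment €1,968.95.
Month 4: interest €32.00; balance after payment €1,872.20.
Month 5: interest €30.42; balance after payment €1,773.89.
Month 6: interest €28.83; balance after payment €1,673.97.
Month 7: interest €27.20; balance after payment €1,572.44.

€1,572.44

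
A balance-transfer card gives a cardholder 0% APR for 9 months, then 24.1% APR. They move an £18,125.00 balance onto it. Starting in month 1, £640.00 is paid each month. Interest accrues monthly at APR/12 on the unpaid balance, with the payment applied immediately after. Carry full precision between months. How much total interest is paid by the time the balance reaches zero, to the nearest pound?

£3,441

Promo months 1–9 at r₀ = 0%/12 = 0; months 10+ at r₁ = 24.1%/12 = 0.0200833.
After month 9 (no interest yet): B = £18,125.00 − 9·£640.00 = £12,365.00.
Then at r₁ with £640.00/mo: n₂ = −ln(1 − r₁·B/P)/ln(1+r₁) ≈ 24.70 → 25 more payments.
Total paid = 33·£640.00 + £446.35 = £21,566.35; interest = £21,566.35 − £18,125.00 = £3,441.35.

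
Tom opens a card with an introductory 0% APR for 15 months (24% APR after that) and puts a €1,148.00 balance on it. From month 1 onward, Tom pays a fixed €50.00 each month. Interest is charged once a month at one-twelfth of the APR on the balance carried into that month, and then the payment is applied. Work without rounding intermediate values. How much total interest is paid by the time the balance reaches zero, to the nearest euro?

Promo months 1–15 at r₀ = 0%/12 = 0; months 16+ at r₁ = 24%/12 = 0.02.
After month 15 (no interest yet): B = €1,148.00 − 15·€50.00 = €398.00.
Then at r₁ with €50.00/mo: n₂ = −ln(1 − r₁·B/P)/ln(1+r₁) ≈ 8.76 → 9 more payments.
Total paid = 23·€50.00 + €37.92 = €1,187.92; interest = €1,187.92 − €1,148.00 = €39.92.

€40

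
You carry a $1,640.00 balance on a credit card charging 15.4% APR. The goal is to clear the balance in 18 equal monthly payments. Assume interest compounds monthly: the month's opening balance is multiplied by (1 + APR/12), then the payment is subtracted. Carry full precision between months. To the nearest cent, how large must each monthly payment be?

$102.62

Monthly rate r = 15.4%/12 = 1.28333% = 0.0128333.
Level-payment amortization: P = B₀·r / (1 − (1+r)^(−n)) = 1640.00·0.0128333 / (1 − 1.01283^(−18)).
Denominator 1 − (1+r)^(−18) = 0.205093126.
P = 21.0467 / 0.205093126 ≈ 102.62.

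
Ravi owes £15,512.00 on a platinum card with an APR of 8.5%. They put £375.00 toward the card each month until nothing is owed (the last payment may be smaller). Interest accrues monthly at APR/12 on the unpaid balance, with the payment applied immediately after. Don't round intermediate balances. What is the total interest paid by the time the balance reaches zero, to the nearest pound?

£2,909

Monthly rate r = 8.5%/12 = 0.708333% = 0.00708333.
Payoff takes n = ⌈−ln(1 − rB₀/P)/ln(1+r)⌉ = ⌈49.123⌉ = 50 payments; the last is £46.42.
Total paid = 49·£375.00 + £46.42 = £18,421.42.
Total interest = total paid − principal = £18,421.42 − £15,512.00 = £2,909.42.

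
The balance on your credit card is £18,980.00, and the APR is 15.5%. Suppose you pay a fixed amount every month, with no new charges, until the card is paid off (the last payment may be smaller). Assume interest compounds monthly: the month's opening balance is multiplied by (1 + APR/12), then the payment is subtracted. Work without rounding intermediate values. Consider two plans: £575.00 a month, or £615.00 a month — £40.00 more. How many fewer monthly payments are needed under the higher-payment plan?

4 fewer payments

Monthly rate r = 15.5%/12 = 1.29167% = 0.0129167.
At £575.00/mo: n = ⌈−ln(1 − rB₀/P)/ln(1+r)⌉ = 44 payments (last £175.38); total interest = total paid − £18,980.00 = £5,920.38.
At £615.00/mo: 40 payments (last £385.38); total interest £5,390.38.
Payments saved = 44 − 40 = 4.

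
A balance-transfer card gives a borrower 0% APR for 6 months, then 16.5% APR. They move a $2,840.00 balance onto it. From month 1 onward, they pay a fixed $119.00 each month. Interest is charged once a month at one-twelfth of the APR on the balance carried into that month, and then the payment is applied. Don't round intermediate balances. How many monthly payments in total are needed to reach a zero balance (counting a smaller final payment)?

Promo months 1–6 at r₀ = 0%/12 = 0; months 7+ at r₁ = 16.5%/12 = 0.01375.
After month 6 (no interest yet): B = $2,840.00 − 6·$119.00 = $2,126.00.
Then at r₁ with $119.00/mo: n₂ = −ln(1 − r₁·B/P)/ln(1+r₁) ≈ 20.64 → 21 more payments.

27 payments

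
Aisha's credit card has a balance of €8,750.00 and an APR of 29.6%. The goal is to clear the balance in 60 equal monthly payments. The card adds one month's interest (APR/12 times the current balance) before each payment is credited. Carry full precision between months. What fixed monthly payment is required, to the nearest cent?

Monthly rate r = 29.6%/12 = 2.46667% = 0.0246667.
Level-payment amortization: P = B₀·r / (1 − (1+r)^(−n)) = 8750.00·0.0246667 / (1 − 1.02467^(−60)).
Denominator 1 − (1+r)^(−60) = 0.768237326.
P = 215.833 / 0.768237326 ≈ 280.95.

€280.95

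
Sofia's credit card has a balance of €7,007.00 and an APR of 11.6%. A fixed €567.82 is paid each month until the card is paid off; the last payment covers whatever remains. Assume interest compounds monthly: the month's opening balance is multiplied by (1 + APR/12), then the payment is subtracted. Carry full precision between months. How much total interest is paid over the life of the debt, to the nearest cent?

€490.90

Monthly rate r = 11.6%/12 = 0.966667% = 0.00966667.
Payoff takes n = ⌈−ln(1 − rB₀/P)/ln(1+r)⌉ = ⌈13.204⌉ = 14 payments; the last is €116.24.
Total paid = 13·€567.82 + €116.24 = €7,497.90.
Total interest = total paid − principal = €7,497.90 − €7,007.00 = €490.90.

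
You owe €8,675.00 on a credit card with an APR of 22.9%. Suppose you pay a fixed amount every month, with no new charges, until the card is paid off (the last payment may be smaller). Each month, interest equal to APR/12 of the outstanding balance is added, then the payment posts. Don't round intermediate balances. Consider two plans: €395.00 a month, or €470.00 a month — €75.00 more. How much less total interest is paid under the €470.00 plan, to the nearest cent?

Monthly rate r = 22.9%/12 = 1.90833% = 0.0190833.
At €395.00/mo: n = ⌈−ln(1 − rB₀/P)/ln(1+r)⌉ = 29 payments (last €291.02); total interest = total paid − €8,675.00 = €2,676.02.
At €470.00/mo: 23 payments (last €456.15); total interest €2,121.15.
Interest saved = €2,676.02 − €2,121.15 = €554.87.

€554.87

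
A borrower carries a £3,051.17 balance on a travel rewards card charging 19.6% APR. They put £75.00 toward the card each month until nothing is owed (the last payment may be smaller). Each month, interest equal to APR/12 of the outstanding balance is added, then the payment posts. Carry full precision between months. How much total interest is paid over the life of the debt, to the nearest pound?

Monthly rate r = 19.6%/12 = 1.63333% = 0.0163333.
Payoff takes n = ⌈−ln(1 − rB₀/P)/ln(1+r)⌉ = ⌈67.406⌉ = 68 payments; the last is £30.57.
Total paid = 67·£75.00 + £30.57 = £5,055.57.
Total interest = total paid − principal = £5,055.57 − £3,051.17 = £2,004.40.

£2,004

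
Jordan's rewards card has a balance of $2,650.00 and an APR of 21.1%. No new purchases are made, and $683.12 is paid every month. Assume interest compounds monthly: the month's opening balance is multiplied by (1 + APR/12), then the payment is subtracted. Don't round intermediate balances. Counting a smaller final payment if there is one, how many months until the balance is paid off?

5 months

Monthly rate r = 21.1%/12 = 1.75833% = 0.0175833.
Recurrence: B ← B·(1+r) − $683.12.
Month 1: interest $46.60; balance after payment $2,013.48.
Month 2: interest $35.40; balance after payment $1,365.76.
Month 3: interest $24.01; balance after payment $706.65.
Month 4: interest $12.43; balance after payment $35.96.
Month 5: interest $0.63; balance after payment $0.00.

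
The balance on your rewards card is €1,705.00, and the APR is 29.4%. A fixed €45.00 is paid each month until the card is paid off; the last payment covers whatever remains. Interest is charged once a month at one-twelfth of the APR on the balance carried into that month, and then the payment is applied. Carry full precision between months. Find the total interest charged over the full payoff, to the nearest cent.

Monthly rate r = 29.4%/12 = 2.45% = 0.0245.
Payoff takes n = ⌈−ln(1 − rB₀/P)/ln(1+r)⌉ = ⌈108.861⌉ = 109 payments; the last is €38.82.
Total paid = 108·€45.00 + €38.82 = €4,898.82.
Total interest = total paid − principal = €4,898.82 − €1,705.00 = €3,193.82.

€3,193.82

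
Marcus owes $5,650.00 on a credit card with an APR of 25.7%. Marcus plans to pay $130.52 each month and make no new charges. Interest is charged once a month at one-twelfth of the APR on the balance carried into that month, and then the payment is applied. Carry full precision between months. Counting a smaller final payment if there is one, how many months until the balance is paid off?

Monthly rate r = 25.7%/12 = 2.14167% = 0.0214167.
Recurrence: B ← B·(1+r) − $130.52.
Month 1: interest $121.00; balance after payment $5,640.48.
Month 2: interest $120.80; balance after payment $5,630.76.
Closed form: n = −ln(1 − rB₀/P)/ln(1+r) = −ln(0.072907)/ln(1.02142) ≈ 123.572, so the balance reaches zero during payment 124.

124 payments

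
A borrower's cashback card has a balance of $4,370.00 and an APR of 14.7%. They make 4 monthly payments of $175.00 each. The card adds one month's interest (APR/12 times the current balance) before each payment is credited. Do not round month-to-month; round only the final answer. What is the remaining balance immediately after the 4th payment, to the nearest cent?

Monthly rate r = 14.7%/12 = 1.225% = 0.01225.
Each month: B ← B·(1+r) − $175.00.
Month 1: interest $53.53; balance after payment $4,248.53.
Month 2: interest $52.04; balance after payment $4,125.58.
Month 3: interest $50.54; balance after payment $4,001.12.
Month 4: interest $49.01; balance after payment $3,875.13.

$3,875.13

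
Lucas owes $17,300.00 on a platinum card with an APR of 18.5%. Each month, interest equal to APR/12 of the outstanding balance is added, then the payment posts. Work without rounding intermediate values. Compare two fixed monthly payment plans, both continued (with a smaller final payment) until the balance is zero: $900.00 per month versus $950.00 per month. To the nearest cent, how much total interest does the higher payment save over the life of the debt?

Monthly rate r = 18.5%/12 = 1.54167% = 0.0154167.
At $900.00/mo: n = ⌈−ln(1 − rB₀/P)/ln(1+r)⌉ = 23 payments (last $875.82); total interest = total paid − $17,300.00 = $3,375.82.
At $950.00/mo: 22 payments (last $514.74); total interest $3,164.74.
Interest saved = $3,375.82 − $3,164.74 = $211.08.

$211.08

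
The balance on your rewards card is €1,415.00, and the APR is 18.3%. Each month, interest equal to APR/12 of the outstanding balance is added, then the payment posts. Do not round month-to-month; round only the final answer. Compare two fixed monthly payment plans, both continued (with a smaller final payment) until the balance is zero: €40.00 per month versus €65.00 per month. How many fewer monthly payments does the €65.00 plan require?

25 fewer payments

Monthly rate r = 18.3%/12 = 1.525% = 0.01525.
At €40.00/mo: n = ⌈−ln(1 − rB₀/P)/ln(1+r)⌉ = 52 payments (last €9.29); total interest = total paid − €1,415.00 = €634.29.
At €65.00/mo: 27 payments (last €42.76); total interest €317.76.
Payments saved = 52 − 27 = 25.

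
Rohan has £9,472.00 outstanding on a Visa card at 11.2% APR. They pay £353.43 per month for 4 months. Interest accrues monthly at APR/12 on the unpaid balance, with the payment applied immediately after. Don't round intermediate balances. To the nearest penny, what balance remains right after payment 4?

Monthly rate r = 11.2%/12 = 0.933333% = 0.00933333.
Each month: B ← B·(1+r) − £353.43.
Month 1: interest £88.41; balance after payment £9,206.98.
Month 2: interest £85.93; balance after payment £8,939.48.
Month 3: interest £83.44; balance after payment £8,669.48.
Month 4: interest £80.92; balance after payment £8,396.97.

£8,396.97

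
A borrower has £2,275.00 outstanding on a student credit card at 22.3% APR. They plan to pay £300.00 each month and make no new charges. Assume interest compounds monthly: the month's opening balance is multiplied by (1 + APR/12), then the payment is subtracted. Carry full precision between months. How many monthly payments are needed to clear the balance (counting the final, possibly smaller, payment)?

Monthly rate r = 22.3%/12 = 1.85833% = 0.0185833.
Recurrence: B ← B·(1+r) − £300.00.
Month 1: interest £42.28; balance after payment £2,017.28.
Month 2: interest £37.49; balance after payment £1,754.76.
Closed form: n = −ln(1 − rB₀/P)/ln(1+r) = −ln(0.85908)/ln(1.01858) ≈ 8.250, so the balance reaches zero during payment 9.

9 months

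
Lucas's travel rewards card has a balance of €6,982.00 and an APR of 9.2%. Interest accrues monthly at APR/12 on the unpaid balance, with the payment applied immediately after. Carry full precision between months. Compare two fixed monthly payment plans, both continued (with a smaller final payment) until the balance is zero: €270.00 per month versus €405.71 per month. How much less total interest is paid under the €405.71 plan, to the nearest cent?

€294.98

Monthly rate r = 9.2%/12 = 0.766667% = 0.00766667.
At €270.00/mo: n = ⌈−ln(1 − rB₀/P)/ln(1+r)⌉ = 29 payments (last €251.63); total interest = total paid − €6,982.00 = €829.63.
At €405.71/mo: 19 payments (last €213.87); total interest €534.65.
Interest saved = €829.63 − €534.65 = €294.98.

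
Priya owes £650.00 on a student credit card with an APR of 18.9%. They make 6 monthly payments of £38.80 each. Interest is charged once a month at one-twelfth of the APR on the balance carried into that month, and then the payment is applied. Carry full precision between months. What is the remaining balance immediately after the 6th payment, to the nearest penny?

£471.73

Monthly rate r = 18.9%/12 = 1.575% = 0.01575.
Each month: B ← B·(1+r) − £38.80.
Month 1: interest £10.24; balance after payment £621.44.
Month 2: interest £9.79; balance after payment £592.43.
Month 3: interest £9.33; balance after payment £562.96.
Month 4: interest £8.87; balance after payment £533.02.
Month 5: interest £8.40; balance after payment £502.62.
Month 6: interest £7.92; balance after payment £471.73.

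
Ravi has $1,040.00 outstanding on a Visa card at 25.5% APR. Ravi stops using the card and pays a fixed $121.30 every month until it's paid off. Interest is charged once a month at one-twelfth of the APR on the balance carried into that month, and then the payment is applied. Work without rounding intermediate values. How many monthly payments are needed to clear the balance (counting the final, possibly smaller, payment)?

10 payments

Monthly rate r = 25.5%/12 = 2.125% = 0.02125.
Recurrence: B ← B·(1+r) − $121.30.
Month 1: interest $22.10; balance after payment $940.80.
Month 2: interest $19.99; balance after payment $839.49.
Closed form: n = −ln(1 − rB₀/P)/ln(1+r) = −ln(0.81781)/ln(1.02125) ≈ 9.565, so the balance reaches zero during payment 10.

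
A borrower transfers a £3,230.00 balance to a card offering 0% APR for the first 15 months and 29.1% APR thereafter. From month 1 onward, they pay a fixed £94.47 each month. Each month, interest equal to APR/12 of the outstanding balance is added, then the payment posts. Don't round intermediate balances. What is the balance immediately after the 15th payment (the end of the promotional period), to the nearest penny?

Promo months 1–15 at r₀ = 0%/12 = 0; months 16+ at r₁ = 29.1%/12 = 0.02425.
After month 15 (no interest yet): B = £3,230.00 − 15·£94.47 = £1,812.95.

£1,812.95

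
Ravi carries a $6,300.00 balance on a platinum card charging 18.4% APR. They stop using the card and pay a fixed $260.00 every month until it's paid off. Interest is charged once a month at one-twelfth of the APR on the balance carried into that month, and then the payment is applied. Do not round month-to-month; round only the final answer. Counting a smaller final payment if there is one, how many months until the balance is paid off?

31 months

Monthly rate r = 18.4%/12 = 1.53333% = 0.0153333.
Recurrence: B ← B·(1+r) − $260.00.
Month 1: interest $96.60; balance after payment $6,136.60.
Month 2: interest $94.09; balance after payment $5,970.69.
Closed form: n = −ln(1 − rB₀/P)/ln(1+r) = −ln(0.62846)/ln(1.01533) ≈ 30.524, so the balance reaches zero during payment 31.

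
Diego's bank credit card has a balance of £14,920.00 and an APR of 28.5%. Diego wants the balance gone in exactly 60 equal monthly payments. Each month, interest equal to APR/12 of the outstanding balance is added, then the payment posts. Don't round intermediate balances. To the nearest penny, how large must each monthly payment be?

Monthly rate r = 28.5%/12 = 2.375% = 0.02375.
Level-payment amortization: P = B₀·r / (1 − (1+r)^(−n)) = 14920.00·0.02375 / (1 − 1.02375^(−60)).
Denominator 1 − (1+r)^(−60) = 0.755451438.
P = 354.35 / 0.755451438 ≈ 469.06.

£469.06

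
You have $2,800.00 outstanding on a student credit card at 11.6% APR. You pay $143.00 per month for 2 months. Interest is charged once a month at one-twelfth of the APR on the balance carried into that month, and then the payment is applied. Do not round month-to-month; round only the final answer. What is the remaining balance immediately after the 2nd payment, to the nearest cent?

Monthly rate r = 11.6%/12 = 0.966667% = 0.00966667.
Each month: B ← B·(1+r) − $143.00.
Month 1: interest $27.07; balance after payment $2,684.07.
Month 2: interest $25.95; balance after payment $2,567.01.

$2,567.01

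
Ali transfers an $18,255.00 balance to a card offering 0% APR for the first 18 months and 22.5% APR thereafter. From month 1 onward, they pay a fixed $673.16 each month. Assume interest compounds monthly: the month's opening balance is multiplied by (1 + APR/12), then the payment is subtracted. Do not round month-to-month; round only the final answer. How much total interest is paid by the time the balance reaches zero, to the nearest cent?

Promo months 1–18 at r₀ = 0%/12 = 0; months 19+ at r₁ = 22.5%/12 = 0.01875.
After month 18 (no interest yet): B = $18,255.00 − 18·$673.16 = $6,138.12.
Then at r₁ with $673.16/mo: n₂ = −ln(1 − r₁·B/P)/ln(1+r₁) ≈ 10.09 → 11 more payments.
Total paid = 28·$673.16 + $63.38 = $18,911.86; interest = $18,911.86 − $18,255.00 = $656.86.

$656.86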